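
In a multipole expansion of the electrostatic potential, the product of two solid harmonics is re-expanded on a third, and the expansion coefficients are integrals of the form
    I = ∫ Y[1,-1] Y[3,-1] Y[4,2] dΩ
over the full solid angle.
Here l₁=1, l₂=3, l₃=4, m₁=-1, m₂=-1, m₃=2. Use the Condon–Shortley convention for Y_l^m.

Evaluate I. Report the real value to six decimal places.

m-sum 0 ✓  L=8 even ✓  2≤4≤4 ✓
Π(2lᵢ+1) = 3×7×9 = 189
triangle coeff Δ(1,3,4) = 1/252
Σ_t [0,0]: t=0:+1/36 = 1/36
(3j)²=4/63 [(1 3 4; 0 0 0)], sign=+1
Σ_t [0,0]: t=0:+1/96 = 1/96
(3j)²=5/84 [(1 3 4; -1 -1 2)], sign=+1
⇒ 4πI² = 5/7
I = (+1)√(5/7/(4π)) = 0.23841361

0.238414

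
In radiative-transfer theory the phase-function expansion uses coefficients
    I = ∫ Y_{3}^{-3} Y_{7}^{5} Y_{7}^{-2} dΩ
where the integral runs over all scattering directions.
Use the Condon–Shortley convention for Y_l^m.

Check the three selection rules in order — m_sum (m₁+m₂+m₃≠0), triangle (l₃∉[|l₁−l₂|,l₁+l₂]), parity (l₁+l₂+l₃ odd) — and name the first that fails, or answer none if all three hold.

parity

m₁+m₂+m₃ = -3 + 5 − 2 = 0  ✓
triangle: |3−7|=4 ≤ l₃=7 ≤ 3+7=10  ✓
parity: l₁+l₂+l₃ = 17 is odd  ✗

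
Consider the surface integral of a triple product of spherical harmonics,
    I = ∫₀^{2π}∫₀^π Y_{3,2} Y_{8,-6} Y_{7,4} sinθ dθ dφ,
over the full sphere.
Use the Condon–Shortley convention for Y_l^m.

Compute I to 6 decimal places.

0.146812

m-sum 0 ✓  L=18 even ✓  5≤7≤11 ✓
Π(2lᵢ+1) = 7×17×15 = 1785
triangle coeff Δ(3,8,7) = 1/5290740
Σ_t [1,3]: t=1:−1/7257600 t=2:+1/2073600 t=3:−1/7257600 = 1/4838400
(3j)²=252/20995 [(3 8 7; 0 0 0)], sign=-1
Σ_t [0,1]: t=0:+1/174182400 t=1:−1/479001600 = 1/273715200
(3j)²=49/3876 [(3 8 7; 2 -6 4)], sign=-1
⇒ 4πI² = 21609/79781
I = (+1)√(21609/79781/(4π)) = 0.14681238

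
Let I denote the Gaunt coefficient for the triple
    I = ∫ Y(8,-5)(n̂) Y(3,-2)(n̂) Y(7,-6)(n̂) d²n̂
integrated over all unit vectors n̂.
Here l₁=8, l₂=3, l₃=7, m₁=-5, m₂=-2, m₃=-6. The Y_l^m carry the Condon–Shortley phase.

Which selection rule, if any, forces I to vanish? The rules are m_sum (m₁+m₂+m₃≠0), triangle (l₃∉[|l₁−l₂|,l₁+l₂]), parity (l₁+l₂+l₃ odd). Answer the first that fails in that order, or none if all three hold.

Σmᵢ = -13  ✗
l₃∈[|l₁−l₂|,l₁+l₂]=[5,11], have l₃=7
Σlᵢ = 18 ⇒ even

m_sum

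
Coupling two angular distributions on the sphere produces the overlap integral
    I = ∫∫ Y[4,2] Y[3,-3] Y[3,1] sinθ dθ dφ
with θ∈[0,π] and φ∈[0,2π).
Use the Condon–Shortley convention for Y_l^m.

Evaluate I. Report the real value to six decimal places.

m-sum 0 ✓  L=10 even ✓  1≤3≤7 ✓
Π(2lᵢ+1) = 9×7×7 = 441
triangle coeff Δ(4,3,3) = 1/34650
Σ_t [1,3]: t=1:−1/72 t=2:+1/16 t=3:−1/72 = 5/144
(3j)²=2/77 [(4 3 3; 0 0 0)], sign=-1
Σ_t [0,0]: t=0:+1/192 = 1/192
(3j)²=3/77 [(4 3 3; 2 -3 1)], sign=+1
⇒ 4πI² = 54/121
I = (-1)√(54/121/(4π)) = -0.18845135

-0.188451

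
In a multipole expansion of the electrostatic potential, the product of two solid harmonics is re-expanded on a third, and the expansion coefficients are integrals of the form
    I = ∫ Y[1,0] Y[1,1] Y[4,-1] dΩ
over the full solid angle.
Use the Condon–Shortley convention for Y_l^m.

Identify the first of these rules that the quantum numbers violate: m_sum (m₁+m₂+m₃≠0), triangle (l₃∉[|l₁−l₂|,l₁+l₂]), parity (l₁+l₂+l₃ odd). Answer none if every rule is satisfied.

Σmᵢ = 0  ✓
l₃∈[|l₁−l₂|,l₁+l₂]=[0,2], have l₃=4  ✗
Σlᵢ = 6 ⇒ even

triangle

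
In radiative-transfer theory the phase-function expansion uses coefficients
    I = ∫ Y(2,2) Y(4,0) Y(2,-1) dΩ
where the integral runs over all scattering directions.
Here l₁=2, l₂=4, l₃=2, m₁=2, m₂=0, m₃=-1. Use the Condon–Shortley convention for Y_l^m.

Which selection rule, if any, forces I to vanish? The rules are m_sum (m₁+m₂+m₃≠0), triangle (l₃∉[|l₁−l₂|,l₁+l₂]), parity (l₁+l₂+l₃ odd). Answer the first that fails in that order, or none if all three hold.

Σmᵢ = 1  ✗
l₃∈[|l₁−l₂|,l₁+l₂]=[2,6], have l₃=2
Σlᵢ = 8 ⇒ even

m_sum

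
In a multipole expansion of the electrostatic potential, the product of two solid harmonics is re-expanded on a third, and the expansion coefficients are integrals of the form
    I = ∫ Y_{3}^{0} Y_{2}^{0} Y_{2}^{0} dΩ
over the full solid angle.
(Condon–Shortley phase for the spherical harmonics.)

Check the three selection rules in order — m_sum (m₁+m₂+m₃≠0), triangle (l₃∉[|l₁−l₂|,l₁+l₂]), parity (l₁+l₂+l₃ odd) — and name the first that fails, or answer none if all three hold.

m₁+m₂+m₃ = 0 + 0 + 0 = 0  ✓
triangle: |3−2|=1 ≤ l₃=2 ≤ 3+2=5  ✓
parity: l₁+l₂+l₃ = 7 is odd  ✗

parity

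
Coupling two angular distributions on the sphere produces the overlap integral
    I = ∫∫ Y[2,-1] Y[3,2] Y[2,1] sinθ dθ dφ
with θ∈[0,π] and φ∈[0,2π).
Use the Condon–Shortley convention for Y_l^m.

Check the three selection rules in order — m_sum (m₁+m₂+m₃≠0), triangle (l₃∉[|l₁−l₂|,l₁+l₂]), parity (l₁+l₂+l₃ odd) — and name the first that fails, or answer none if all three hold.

m_sum

azimuthal sum: -1 + 2 + 1 = 2  ✗
1 ≤ 2 ≤ 5 (triangle on l)
L = 2 + 3 + 2 = 7 (odd)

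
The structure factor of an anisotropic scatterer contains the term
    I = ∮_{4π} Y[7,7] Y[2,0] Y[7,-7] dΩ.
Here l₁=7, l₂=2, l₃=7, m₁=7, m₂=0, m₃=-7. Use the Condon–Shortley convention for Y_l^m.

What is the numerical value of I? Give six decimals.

Rules hold: Σm=0, L=16 even, 5≤7≤9.
N = 15·5·15 = 1125
Δ = 2!·12!·2!/17! = 1/185640
Racah Σ t=0..2: t=0:+1/2419200 t=1:−1/518400 t=2:+1/2419200 = -1/907200
⇒ 3j(7 2 7; 0 0 0)² = 56/3315, sgn +1
Racah Σ t=0..0: t=0:+1/1916006400 = 1/1916006400
⇒ 3j(7 2 7; 7 0 -7)² = 91/2040, sgn +1
4πI² = N·(3j₀)²·(3jₘ)² = 245/289
I = +1·√(0.847751/4π) = 0.25973423

0.259734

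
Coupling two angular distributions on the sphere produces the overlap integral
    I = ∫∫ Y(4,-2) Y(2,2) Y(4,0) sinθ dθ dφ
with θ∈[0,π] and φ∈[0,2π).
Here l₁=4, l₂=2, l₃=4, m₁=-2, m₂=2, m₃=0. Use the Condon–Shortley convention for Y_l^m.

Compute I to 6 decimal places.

m-sum 0 ✓  L=10 even ✓  2≤4≤6 ✓
Π(2lᵢ+1) = 9×5×9 = 405
triangle coeff Δ(4,2,4) = 1/13860
Σ_t [0,2]: t=0:+1/192 t=1:−1/36 t=2:+1/192 = -5/288
(3j)²=20/693 [(4 2 4; 0 0 0)], sign=-1
Σ_t [2,2]: t=2:+1/192 = 1/192
(3j)²=3/77 [(4 2 4; -2 2 0)], sign=+1
⇒ 4πI² = 2700/5929
I = (-1)√(2700/5929/(4π)) = -0.19036462

-0.190365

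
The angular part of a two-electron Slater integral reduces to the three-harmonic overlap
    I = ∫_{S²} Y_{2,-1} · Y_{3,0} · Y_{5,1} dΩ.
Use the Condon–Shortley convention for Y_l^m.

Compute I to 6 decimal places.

-0.214318

Checks pass: Σm=0; 10 even; l₃=5∈[1,5].
(2·2+1)(2·3+1)(2·5+1) = 385
Δ: 0! 4! 6! / 11! → 1/2310
sum: t=0:+1/144 = 1/144
3j²(2 3 5; 0 0 0) = Δ·Π!·Σ² = 10/231  (sign -1)
sum: t=0:+1/216 = 1/216
3j²(2 3 5; -1 0 1) = Δ·Π!·Σ² = 8/231  (sign +1)
combine: 4πI² = 385·10/231·8/231 = 400/693
take √, sign -1: I = -0.21431790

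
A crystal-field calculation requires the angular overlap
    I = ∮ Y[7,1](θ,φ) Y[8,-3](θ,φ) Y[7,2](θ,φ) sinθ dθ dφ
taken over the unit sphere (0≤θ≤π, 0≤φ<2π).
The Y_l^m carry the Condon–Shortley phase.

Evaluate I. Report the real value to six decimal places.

Rules hold: Σm=0, L=22 even, 1≤7≤15.
N = 15·17·15 = 3825
Δ = 8!·6!·8!/23! = 1/22086194130
Racah Σ t=1..7: t=1:−1/18289152000 t=2:+1/248832000 t=3:−1/24883200 t=4:+1/11943936 t=5:−1/24883200 t=6:+1/248832000 t=7:−1/18289152000 = 11/975421440
⇒ 3j(7 8 7; 0 0 0)² = 1750/289731, sgn -1
Racah Σ t=0..5: t=0:+1/20901888000 t=1:−1/348364800 t=2:+1/49766400 t=3:−1/37324800 t=4:+1/139345920 t=5:−1/3483648000 = -11/4180377600
⇒ 3j(7 8 7; 1 -3 2)² = 550/289731, sgn +1
4πI² = N·(3j₀)²·(3jₘ)² = 24062500/548653937
I = -1·√(0.0438573/4π) = -0.05907670

-0.059077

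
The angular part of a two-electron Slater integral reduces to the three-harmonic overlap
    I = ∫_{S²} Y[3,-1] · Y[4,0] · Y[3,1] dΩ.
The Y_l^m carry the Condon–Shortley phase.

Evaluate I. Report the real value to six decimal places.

Rules hold: Σm=0, L=10 even, 1≤3≤7.
N = 7·9·7 = 441
Δ = 4!·2!·4!/11! = 1/34650
Racah Σ t=1..3: t=1:−1/72 t=2:+1/16 t=3:−1/72 = 5/144
⇒ 3j(3 4 3; 0 0 0)² = 2/77, sgn -1
Racah Σ t=2..4: t=2:+1/32 t=3:−1/36 t=4:+1/1152 = 5/1152
⇒ 3j(3 4 3; -1 0 1)² = 1/1386, sgn +1
4πI² = N·(3j₀)²·(3jₘ)² = 1/121
I = -1·√(0.00826446/4π) = -0.02564498

-0.025645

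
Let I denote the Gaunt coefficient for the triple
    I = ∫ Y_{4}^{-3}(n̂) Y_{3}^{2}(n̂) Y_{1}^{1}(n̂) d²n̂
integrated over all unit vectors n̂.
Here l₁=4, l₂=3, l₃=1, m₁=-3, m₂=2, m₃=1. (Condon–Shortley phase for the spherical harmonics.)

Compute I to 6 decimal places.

Rules hold: Σm=0, L=8 even, 1≤1≤7.
N = 9·7·3 = 189
Δ = 6!·2!·0!/9! = 1/252
Racah Σ t=3..3: t=3:−1/36 = -1/36
⇒ 3j(4 3 1; 0 0 0)² = 4/63, sgn +1
Racah Σ t=5..5: t=5:−1/240 = -1/240
⇒ 3j(4 3 1; -3 2 1)² = 1/12, sgn -1
4πI² = N·(3j₀)²·(3jₘ)² = 1/1
I = -1·√(1/4π) = -0.28209479

-0.282095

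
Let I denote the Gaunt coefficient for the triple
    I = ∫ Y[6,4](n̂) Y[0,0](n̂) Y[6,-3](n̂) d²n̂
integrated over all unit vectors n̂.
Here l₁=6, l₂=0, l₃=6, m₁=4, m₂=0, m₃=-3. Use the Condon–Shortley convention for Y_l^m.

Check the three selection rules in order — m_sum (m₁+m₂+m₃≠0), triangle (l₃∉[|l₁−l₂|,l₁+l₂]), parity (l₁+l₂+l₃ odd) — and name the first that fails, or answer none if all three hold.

m₁+m₂+m₃ = 4 + 0 − 3 = 1  ✗
triangle: |6−0|=6 ≤ l₃=6 ≤ 6+0=6
parity: l₁+l₂+l₃ = 12 is even

m_sum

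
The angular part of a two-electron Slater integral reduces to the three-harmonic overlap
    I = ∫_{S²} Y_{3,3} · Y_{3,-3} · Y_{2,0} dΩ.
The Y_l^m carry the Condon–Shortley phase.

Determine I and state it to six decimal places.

Checks pass: Σm=0; 8 even; l₃=2∈[0,6].
(2·3+1)(2·3+1)(2·2+1) = 245
Δ: 4! 2! 2! / 9! → 1/3780
sum: t=1:−1/24 t=2:+1/4 t=3:−1/24 = 1/6
3j²(3 3 2; 0 0 0) = Δ·Π!·Σ² = 4/105  (sign +1)
sum: t=0:+1/96 = 1/96
3j²(3 3 2; 3 -3 0) = Δ·Π!·Σ² = 5/84  (sign +1)
combine: 4πI² = 245·4/105·5/84 = 5/9
take √, sign +1: I = 0.21026104

0.210261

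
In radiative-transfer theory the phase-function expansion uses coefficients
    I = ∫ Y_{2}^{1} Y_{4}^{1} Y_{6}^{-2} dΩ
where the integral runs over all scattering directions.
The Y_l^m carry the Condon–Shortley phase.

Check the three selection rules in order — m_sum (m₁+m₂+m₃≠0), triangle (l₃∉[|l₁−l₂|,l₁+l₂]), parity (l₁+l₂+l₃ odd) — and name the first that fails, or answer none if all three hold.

m₁+m₂+m₃ = 1 + 1 − 2 = 0  ✓
triangle: |2−4|=2 ≤ l₃=6 ≤ 2+4=6  ✓
parity: l₁+l₂+l₃ = 12 is even  ✓

none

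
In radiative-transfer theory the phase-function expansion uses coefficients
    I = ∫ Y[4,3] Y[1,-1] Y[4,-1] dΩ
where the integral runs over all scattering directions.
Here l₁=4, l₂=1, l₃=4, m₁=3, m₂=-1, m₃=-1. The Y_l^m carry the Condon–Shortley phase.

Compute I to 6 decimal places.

0.000000

m-sum = 3 − 1 − 1 = 1 ≠ 0 ⇒ I = 0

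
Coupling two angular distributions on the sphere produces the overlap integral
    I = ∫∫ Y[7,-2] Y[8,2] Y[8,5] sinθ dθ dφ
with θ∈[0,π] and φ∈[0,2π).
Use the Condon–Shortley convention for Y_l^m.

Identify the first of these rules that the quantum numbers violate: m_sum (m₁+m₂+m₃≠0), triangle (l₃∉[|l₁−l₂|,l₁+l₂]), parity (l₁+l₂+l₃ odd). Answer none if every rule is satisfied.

Σmᵢ = 5  ✗
l₃∈[|l₁−l₂|,l₁+l₂]=[1,15], have l₃=8
Σlᵢ = 23 ⇒ odd

m_sum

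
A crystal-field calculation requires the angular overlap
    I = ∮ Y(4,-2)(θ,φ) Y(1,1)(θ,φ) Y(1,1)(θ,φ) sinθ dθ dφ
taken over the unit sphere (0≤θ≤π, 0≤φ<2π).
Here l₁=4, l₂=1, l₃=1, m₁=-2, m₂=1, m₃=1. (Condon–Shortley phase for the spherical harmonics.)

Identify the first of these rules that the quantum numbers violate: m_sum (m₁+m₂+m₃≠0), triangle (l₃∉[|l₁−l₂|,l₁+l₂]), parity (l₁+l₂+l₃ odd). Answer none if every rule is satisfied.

triangle

azimuthal sum: -2 + 1 + 1 = 0  ✓
3 ≤ 1 ≤ 5 (triangle on l)  ✗
L = 4 + 1 + 1 = 6 (even)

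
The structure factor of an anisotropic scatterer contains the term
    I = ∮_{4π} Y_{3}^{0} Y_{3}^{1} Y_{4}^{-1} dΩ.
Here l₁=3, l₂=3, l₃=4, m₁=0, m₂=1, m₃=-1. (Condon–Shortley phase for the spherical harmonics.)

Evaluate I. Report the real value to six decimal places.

-0.099323

m-sum 0 ✓  L=10 even ✓  0≤4≤6 ✓
Π(2lᵢ+1) = 7×7×9 = 441
triangle coeff Δ(3,3,4) = 1/34650
Σ_t [0,2]: t=0:+1/72 t=1:−1/16 t=2:+1/72 = -5/144
(3j)²=2/77 [(3 3 4; 0 0 0)], sign=-1
Σ_t [0,2]: t=0:+1/288 t=1:−1/24 t=2:+1/48 = -5/288
(3j)²=5/462 [(3 3 4; 0 1 -1)], sign=+1
⇒ 4πI² = 15/121
I = (-1)√(15/121/(4π)) = -0.09932258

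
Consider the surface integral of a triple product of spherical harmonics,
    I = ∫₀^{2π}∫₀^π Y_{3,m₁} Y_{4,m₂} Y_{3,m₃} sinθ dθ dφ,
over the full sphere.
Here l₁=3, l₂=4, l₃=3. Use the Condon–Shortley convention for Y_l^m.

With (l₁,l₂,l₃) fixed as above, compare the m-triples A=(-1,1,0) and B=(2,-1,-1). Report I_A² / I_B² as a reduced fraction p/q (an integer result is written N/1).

15/32

Same 3,4,3: normalisation and zero-m 3j drop out of the ratio.
A: Δ: 4! 2! 4! / 11! → 1/34650; sum: t=2:+1/48 t=3:−1/24 t=4:+1/288 = -5/288; 3j²(3 4 3; -1 1 0) = Δ·Π!·Σ² = 5/462  (sign +1)
B: Δ: 4! 2! 4! / 11! → 1/34650; sum: t=0:+1/144 t=1:−1/48 = -1/72; 3j²(3 4 3; 2 -1 -1) = Δ·Π!·Σ² = 16/693  (sign -1)
I_A²/I_B² = (5/462)/(16/693) = 15/32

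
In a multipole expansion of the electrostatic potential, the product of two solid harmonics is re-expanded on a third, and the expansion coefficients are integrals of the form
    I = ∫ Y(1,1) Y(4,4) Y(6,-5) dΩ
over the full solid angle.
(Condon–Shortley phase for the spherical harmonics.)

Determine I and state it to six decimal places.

|1−4|≤6≤1+4 violated ⇒ I = 0

0.000000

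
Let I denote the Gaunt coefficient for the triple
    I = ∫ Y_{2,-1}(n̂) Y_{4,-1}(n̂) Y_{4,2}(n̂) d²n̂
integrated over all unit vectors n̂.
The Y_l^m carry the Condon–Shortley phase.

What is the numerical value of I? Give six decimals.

0.127700

Rules hold: Σm=0, L=10 even, 2≤4≤6.
N = 5·9·9 = 405
Δ = 2!·2!·6!/11! = 1/13860
Racah Σ t=0..2: t=0:+1/192 t=1:−1/36 t=2:+1/192 = -5/288
⇒ 3j(2 4 4; 0 0 0)² = 20/693, sgn -1
Racah Σ t=1..2: t=1:−1/96 t=2:+1/240 = -1/160
⇒ 3j(2 4 4; -1 -1 2)² = 27/1540, sgn -1
4πI² = N·(3j₀)²·(3jₘ)² = 1215/5929
I = +1·√(0.204925/4π) = 0.12770047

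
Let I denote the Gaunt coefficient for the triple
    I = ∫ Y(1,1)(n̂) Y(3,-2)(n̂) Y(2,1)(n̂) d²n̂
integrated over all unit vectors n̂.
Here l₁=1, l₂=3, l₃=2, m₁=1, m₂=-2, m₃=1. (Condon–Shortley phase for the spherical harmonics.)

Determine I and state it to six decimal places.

m-sum 0 ✓  L=6 even ✓  2≤2≤4 ✓
Π(2lᵢ+1) = 3×7×5 = 105
triangle coeff Δ(1,3,2) = 1/105
Σ_t [1,1]: t=1:−1/4 = -1/4
(3j)²=3/35 [(1 3 2; 0 0 0)], sign=-1
Σ_t [0,0]: t=0:+1/12 = 1/12
(3j)²=2/21 [(1 3 2; 1 -2 1)], sign=-1
⇒ 4πI² = 6/7
I = (+1)√(6/7/(4π)) = 0.26116903

0.261169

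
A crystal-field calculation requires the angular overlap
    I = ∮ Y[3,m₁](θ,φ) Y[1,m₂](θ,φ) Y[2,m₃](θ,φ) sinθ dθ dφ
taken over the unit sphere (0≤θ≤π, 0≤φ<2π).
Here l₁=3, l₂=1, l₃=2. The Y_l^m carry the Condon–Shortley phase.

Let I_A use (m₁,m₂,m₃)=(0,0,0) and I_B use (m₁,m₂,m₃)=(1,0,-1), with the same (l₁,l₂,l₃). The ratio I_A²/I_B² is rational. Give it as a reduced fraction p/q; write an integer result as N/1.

l's match ⇒ only the (l;m) 3-j factors differ between A and B.
A: triangle coeff Δ(3,1,2) = 1/105; Σ_t [1,1]: t=1:−1/4 = -1/4; (3j)²=3/35 [(3 1 2; 0 0 0)], sign=-1
B: triangle coeff Δ(3,1,2) = 1/105; Σ_t [1,1]: t=1:−1/6 = -1/6; (3j)²=8/105 [(3 1 2; 1 0 -1)], sign=+1
I_A²/I_B² = (3/35)/(8/105) = 9/8

9/8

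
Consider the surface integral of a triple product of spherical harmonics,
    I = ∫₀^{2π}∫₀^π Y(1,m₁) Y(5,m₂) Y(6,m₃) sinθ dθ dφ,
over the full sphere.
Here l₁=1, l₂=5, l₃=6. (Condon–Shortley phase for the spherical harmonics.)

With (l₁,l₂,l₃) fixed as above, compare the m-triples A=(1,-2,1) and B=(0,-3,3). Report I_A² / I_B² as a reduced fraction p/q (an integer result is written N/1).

10/27

l's match ⇒ only the (l;m) 3-j factors differ between A and B.
A: triangle coeff Δ(1,5,6) = 1/858; Σ_t [0,0]: t=0:+1/60480 = 1/60480; (3j)²=5/429 [(1 5 6; 1 -2 1)], sign=-1
B: triangle coeff Δ(1,5,6) = 1/858; Σ_t [0,0]: t=0:+1/80640 = 1/80640; (3j)²=9/286 [(1 5 6; 0 -3 3)], sign=-1
I_A²/I_B² = (5/429)/(9/286) = 10/27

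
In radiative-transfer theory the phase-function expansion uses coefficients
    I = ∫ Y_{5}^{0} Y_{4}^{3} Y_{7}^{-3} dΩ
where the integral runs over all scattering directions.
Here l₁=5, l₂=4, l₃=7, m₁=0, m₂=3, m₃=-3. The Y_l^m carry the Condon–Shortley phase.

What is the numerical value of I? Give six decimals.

0.133348

Checks pass: Σm=0; 16 even; l₃=7∈[1,9].
(2·5+1)(2·4+1)(2·7+1) = 1485
Δ: 2! 8! 6! / 17! → 1/6126120
sum: t=0:+1/69120 t=1:−1/20736 t=2:+1/69120 = -1/51840
3j²(5 4 7; 0 0 0) = Δ·Π!·Σ² = 280/21879  (sign +1)
sum: t=1:−1/414720 t=2:+1/172800 = 7/2073600
3j²(5 4 7; 0 3 -3) = Δ·Π!·Σ² = 343/29172  (sign +1)
combine: 4πI² = 1485·280/21879·343/29172 = 120050/537251
take √, sign +1: I = 0.13334832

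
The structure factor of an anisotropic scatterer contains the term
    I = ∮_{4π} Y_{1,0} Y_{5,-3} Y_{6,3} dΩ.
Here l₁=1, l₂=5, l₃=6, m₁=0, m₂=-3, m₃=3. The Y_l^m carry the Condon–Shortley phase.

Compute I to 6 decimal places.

-0.212310

Checks pass: Σm=0; 12 even; l₃=6∈[4,6].
(2·1+1)(2·5+1)(2·6+1) = 429
Δ: 0! 2! 10! / 13! → 1/858
sum: t=0:+1/14400 = 1/14400
3j²(1 5 6; 0 0 0) = Δ·Π!·Σ² = 6/143  (sign +1)
sum: t=0:+1/80640 = 1/80640
3j²(1 5 6; 0 -3 3) = Δ·Π!·Σ² = 9/286  (sign -1)
combine: 4πI² = 429·6/143·9/286 = 81/143
take √, sign -1: I = -0.21230956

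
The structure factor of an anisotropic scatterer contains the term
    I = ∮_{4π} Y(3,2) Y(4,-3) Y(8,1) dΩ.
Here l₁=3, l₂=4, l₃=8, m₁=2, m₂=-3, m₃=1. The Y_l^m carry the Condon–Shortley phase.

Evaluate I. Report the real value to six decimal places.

0.000000

|3−4|≤8≤3+4 violated ⇒ I = 0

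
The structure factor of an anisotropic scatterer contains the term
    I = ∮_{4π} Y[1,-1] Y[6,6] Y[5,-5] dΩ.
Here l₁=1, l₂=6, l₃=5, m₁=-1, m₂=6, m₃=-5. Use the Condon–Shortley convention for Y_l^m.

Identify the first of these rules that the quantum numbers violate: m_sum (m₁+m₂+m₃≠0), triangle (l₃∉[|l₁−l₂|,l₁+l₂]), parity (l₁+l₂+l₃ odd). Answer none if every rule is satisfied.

m₁+m₂+m₃ = -1 + 6 − 5 = 0  ✓
triangle: |1−6|=5 ≤ l₃=5 ≤ 1+6=7  ✓
parity: l₁+l₂+l₃ = 12 is even  ✓

none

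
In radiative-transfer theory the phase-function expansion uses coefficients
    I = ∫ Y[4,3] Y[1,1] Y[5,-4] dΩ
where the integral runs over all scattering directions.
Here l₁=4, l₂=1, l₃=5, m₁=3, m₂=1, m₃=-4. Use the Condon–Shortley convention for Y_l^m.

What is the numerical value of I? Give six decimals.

0.294638

Rules hold: Σm=0, L=10 even, 3≤5≤5.
N = 9·3·11 = 297
Δ = 0!·8!·2!/11! = 1/495
Racah Σ t=0..0: t=0:+1/576 = 1/576
⇒ 3j(4 1 5; 0 0 0)² = 5/99, sgn -1
Racah Σ t=0..0: t=0:+1/10080 = 1/10080
⇒ 3j(4 1 5; 3 1 -4)² = 4/55, sgn -1
4πI² = N·(3j₀)²·(3jₘ)² = 12/11
I = +1·√(1.09091/4π) = 0.29463840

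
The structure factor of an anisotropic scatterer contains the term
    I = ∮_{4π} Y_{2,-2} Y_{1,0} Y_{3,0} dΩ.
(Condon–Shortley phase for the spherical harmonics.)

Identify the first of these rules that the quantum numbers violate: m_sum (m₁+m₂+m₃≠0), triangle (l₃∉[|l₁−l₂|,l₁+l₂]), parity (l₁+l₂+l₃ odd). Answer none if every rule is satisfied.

m_sum

Σmᵢ = -2  ✗
l₃∈[|l₁−l₂|,l₁+l₂]=[1,3], have l₃=3
Σlᵢ = 6 ⇒ even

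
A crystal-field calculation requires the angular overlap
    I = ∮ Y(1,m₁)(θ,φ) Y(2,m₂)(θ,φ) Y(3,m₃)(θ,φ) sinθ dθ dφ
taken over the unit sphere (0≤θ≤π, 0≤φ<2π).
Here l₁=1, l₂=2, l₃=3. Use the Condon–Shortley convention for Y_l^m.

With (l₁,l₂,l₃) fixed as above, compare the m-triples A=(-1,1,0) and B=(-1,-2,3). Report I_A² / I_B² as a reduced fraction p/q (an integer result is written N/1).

1/5

Shared (l₁,l₂,l₃)=(1,2,3): N and (l;000)² cancel in I_A²/I_B².
A: Δ = 0!·2!·4!/7! = 1/105; Racah Σ t=0..0: t=0:+1/12 = 1/12; ⇒ 3j(1 2 3; -1 1 0)² = 1/35, sgn -1
B: Δ = 0!·2!·4!/7! = 1/105; Racah Σ t=0..0: t=0:+1/48 = 1/48; ⇒ 3j(1 2 3; -1 -2 3)² = 1/7, sgn +1
I_A²/I_B² = (1/35)/(1/7) = 1/5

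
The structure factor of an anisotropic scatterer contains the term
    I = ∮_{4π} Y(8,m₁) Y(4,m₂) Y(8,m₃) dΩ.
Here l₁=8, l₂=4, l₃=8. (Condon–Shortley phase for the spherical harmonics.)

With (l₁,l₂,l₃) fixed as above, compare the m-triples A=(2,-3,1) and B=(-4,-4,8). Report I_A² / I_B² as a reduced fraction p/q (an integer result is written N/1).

9/13

Shared (l₁,l₂,l₃)=(8,4,8): N and (l;000)² cancel in I_A²/I_B².
A: Δ = 4!·12!·4!/21! = 1/185175900; Racah Σ t=0..1: t=0:+1/74649600 t=1:−1/87091200 = 1/522547200; ⇒ 3j(8 4 8; 2 -3 1)² = 2/4199, sgn -1
B: Δ = 4!·12!·4!/21! = 1/185175900; Racah Σ t=0..0: t=0:+1/275904921600 = 1/275904921600; ⇒ 3j(8 4 8; -4 -4 8)² = 2/2907, sgn +1
I_A²/I_B² = (2/4199)/(2/2907) = 9/13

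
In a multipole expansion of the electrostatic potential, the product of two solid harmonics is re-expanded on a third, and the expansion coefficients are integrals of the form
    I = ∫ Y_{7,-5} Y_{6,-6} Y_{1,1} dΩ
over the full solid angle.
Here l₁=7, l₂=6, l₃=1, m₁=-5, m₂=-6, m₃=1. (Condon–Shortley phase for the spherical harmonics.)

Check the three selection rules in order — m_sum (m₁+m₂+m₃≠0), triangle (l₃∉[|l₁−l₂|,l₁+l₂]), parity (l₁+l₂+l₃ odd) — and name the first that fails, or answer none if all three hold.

Σmᵢ = -10  ✗
l₃∈[|l₁−l₂|,l₁+l₂]=[1,13], have l₃=1
Σlᵢ = 14 ⇒ even

m_sum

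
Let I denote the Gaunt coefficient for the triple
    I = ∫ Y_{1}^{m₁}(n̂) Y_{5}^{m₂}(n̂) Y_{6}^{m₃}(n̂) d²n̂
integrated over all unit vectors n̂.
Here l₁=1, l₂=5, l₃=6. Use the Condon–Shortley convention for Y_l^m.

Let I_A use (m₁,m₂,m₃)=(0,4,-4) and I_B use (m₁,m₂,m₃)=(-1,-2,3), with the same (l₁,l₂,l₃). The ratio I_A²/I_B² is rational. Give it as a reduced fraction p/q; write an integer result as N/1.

l's match ⇒ only the (l;m) 3-j factors differ between A and B.
A: triangle coeff Δ(1,5,6) = 1/858; Σ_t [0,0]: t=0:+1/362880 = 1/362880; (3j)²=10/429 [(1 5 6; 0 4 -4)], sign=+1
B: triangle coeff Δ(1,5,6) = 1/858; Σ_t [0,0]: t=0:+1/60480 = 1/60480; (3j)²=6/143 [(1 5 6; -1 -2 3)], sign=-1
I_A²/I_B² = (10/429)/(6/143) = 5/9

5/9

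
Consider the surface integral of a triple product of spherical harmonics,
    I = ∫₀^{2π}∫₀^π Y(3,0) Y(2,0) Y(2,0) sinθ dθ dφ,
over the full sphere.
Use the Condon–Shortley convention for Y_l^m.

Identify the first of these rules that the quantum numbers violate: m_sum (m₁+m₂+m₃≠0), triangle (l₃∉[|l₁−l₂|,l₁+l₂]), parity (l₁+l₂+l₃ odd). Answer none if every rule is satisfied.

m₁+m₂+m₃ = 0 + 0 + 0 = 0  ✓
triangle: |3−2|=1 ≤ l₃=2 ≤ 3+2=5  ✓
parity: l₁+l₂+l₃ = 7 is odd  ✗

parity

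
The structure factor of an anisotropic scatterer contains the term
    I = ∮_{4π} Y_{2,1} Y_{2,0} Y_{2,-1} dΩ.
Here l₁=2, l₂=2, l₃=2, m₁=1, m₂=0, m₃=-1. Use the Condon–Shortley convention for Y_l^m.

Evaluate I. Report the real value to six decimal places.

-0.090112

Rules hold: Σm=0, L=6 even, 0≤2≤4.
N = 5·5·5 = 125
Δ = 2!·2!·2!/7! = 1/630
Racah Σ t=0..2: t=0:+1/8 t=1:−1/1 t=2:+1/8 = -3/4
⇒ 3j(2 2 2; 0 0 0)² = 2/35, sgn -1
Racah Σ t=0..1: t=0:+1/4 t=1:−1/2 = -1/4
⇒ 3j(2 2 2; 1 0 -1)² = 1/70, sgn +1
4πI² = N·(3j₀)²·(3jₘ)² = 5/49
I = -1·√(0.102041/4π) = -0.09011188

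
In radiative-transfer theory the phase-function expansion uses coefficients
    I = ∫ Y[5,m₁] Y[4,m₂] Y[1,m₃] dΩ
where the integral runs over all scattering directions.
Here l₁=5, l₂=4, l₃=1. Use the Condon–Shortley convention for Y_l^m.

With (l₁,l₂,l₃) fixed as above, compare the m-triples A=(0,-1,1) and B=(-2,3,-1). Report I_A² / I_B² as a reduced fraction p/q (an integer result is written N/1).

10/3

Shared (l₁,l₂,l₃)=(5,4,1): N and (l;000)² cancel in I_A²/I_B².
A: Δ = 8!·2!·0!/11! = 1/495; Racah Σ t=3..3: t=3:−1/1440 = -1/1440; ⇒ 3j(5 4 1; 0 -1 1)² = 2/99, sgn -1
B: Δ = 8!·2!·0!/11! = 1/495; Racah Σ t=7..7: t=7:−1/10080 = -1/10080; ⇒ 3j(5 4 1; -2 3 -1)² = 1/165, sgn -1
I_A²/I_B² = (2/99)/(1/165) = 10/3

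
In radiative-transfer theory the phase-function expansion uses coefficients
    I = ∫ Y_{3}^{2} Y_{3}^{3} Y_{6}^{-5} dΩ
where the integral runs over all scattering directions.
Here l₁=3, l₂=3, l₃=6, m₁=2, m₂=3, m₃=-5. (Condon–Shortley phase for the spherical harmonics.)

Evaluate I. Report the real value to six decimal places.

Rules hold: Σm=0, L=12 even, 0≤6≤6.
N = 7·7·13 = 637
Δ = 0!·6!·6!/13! = 1/12012
Racah Σ t=0..0: t=0:+1/1296 = 1/1296
⇒ 3j(3 3 6; 0 0 0)² = 100/3003, sgn +1
Racah Σ t=0..0: t=0:+1/86400 = 1/86400
⇒ 3j(3 3 6; 2 3 -5)² = 1/26, sgn -1
4πI² = N·(3j₀)²·(3jₘ)² = 350/429
I = -1·√(0.815851/4π) = -0.25480060

-0.254801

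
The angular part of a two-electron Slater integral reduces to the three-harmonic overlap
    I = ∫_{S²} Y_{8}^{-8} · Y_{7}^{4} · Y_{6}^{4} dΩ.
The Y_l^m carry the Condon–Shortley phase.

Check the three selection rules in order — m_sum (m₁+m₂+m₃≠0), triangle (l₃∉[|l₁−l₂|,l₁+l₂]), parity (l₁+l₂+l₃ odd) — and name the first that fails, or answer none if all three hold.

m₁+m₂+m₃ = -8 + 4 + 4 = 0  ✓
triangle: |8−7|=1 ≤ l₃=6 ≤ 8+7=15  ✓
parity: l₁+l₂+l₃ = 21 is odd  ✗

parity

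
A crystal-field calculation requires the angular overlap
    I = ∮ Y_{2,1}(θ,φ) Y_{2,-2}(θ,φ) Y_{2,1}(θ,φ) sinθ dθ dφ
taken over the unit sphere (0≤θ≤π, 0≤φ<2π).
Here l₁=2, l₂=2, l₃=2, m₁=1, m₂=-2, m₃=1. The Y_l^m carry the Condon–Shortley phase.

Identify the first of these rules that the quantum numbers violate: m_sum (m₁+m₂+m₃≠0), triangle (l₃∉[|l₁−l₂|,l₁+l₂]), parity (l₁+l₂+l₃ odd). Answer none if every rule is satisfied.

m₁+m₂+m₃ = 1 − 2 + 1 = 0  ✓
triangle: |2−2|=0 ≤ l₃=2 ≤ 2+2=4  ✓
parity: l₁+l₂+l₃ = 6 is even  ✓

none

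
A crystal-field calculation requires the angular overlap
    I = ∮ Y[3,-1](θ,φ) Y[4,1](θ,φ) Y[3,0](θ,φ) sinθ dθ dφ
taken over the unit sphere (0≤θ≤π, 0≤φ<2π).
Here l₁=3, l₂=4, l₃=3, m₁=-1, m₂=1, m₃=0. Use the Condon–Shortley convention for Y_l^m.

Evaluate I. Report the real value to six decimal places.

-0.099323

Checks pass: Σm=0; 10 even; l₃=3∈[1,7].
(2·3+1)(2·4+1)(2·3+1) = 441
Δ: 4! 2! 4! / 11! → 1/34650
sum: t=1:−1/72 t=2:+1/16 t=3:−1/72 = 5/144
3j²(3 4 3; 0 0 0) = Δ·Π!·Σ² = 2/77  (sign -1)
sum: t=2:+1/48 t=3:−1/24 t=4:+1/288 = -5/288
3j²(3 4 3; -1 1 0) = Δ·Π!·Σ² = 5/462  (sign +1)
combine: 4πI² = 441·2/77·5/462 = 15/121
take √, sign -1: I = -0.09932258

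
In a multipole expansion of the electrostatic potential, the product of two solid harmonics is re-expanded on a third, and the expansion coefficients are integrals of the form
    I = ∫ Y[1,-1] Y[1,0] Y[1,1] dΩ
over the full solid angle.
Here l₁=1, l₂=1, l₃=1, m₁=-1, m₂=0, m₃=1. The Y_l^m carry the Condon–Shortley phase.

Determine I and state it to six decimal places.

Σlᵢ=3 odd — θ-integrand is odd under cosθ→−cosθ; I=0

0.000000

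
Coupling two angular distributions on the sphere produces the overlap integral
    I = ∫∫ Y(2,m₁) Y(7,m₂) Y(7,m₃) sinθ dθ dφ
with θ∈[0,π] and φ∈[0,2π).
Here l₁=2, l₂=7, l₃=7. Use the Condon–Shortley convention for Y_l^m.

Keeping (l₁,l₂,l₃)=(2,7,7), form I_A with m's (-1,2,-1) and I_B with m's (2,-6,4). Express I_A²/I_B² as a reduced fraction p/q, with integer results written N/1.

27/52

l's match ⇒ only the (l;m) 3-j factors differ between A and B.
A: triangle coeff Δ(2,7,7) = 1/185640; Σ_t [1,2]: t=1:−1/1935360 t=2:+1/1209600 = 1/3225600; (3j)²=243/61880 [(2 7 7; -1 2 -1)], sign=+1
B: triangle coeff Δ(2,7,7) = 1/185640; Σ_t [0,0]: t=0:+1/159667200 = 1/159667200; (3j)²=9/1190 [(2 7 7; 2 -6 4)], sign=-1
I_A²/I_B² = (243/61880)/(9/1190) = 27/52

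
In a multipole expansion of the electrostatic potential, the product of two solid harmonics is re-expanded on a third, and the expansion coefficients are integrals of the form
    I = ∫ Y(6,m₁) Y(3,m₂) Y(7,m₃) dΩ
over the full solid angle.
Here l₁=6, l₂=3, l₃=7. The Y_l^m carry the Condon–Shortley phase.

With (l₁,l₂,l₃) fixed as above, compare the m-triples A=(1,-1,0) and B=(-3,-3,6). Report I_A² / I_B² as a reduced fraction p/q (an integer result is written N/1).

56/32175

l's match ⇒ only the (l;m) 3-j factors differ between A and B.
A: triangle coeff Δ(6,3,7) = 1/2042040; Σ_t [0,2]: t=0:+1/115200 t=1:−1/103680 t=2:+1/1451520 = -1/3628800; (3j)²=1/36465 [(6 3 7; 1 -1 0)], sign=+1
B: triangle coeff Δ(6,3,7) = 1/2042040; Σ_t [0,0]: t=0:+1/17418240 = 1/17418240; (3j)²=15/952 [(6 3 7; -3 -3 6)], sign=-1
I_A²/I_B² = (1/36465)/(15/952) = 56/32175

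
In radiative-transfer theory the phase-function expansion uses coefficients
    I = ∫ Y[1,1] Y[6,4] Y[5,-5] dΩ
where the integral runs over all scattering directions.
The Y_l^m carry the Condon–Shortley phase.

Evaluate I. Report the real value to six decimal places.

0.040859

Checks pass: Σm=0; 12 even; l₃=5∈[5,7].
(2·1+1)(2·6+1)(2·5+1) = 429
Δ: 2! 0! 10! / 13! → 1/858
sum: t=1:−1/14400 = -1/14400
3j²(1 6 5; 0 0 0) = Δ·Π!·Σ² = 6/143  (sign +1)
sum: t=0:+1/7257600 = 1/7257600
3j²(1 6 5; 1 4 -5) = Δ·Π!·Σ² = 1/858  (sign +1)
combine: 4πI² = 429·6/143·1/858 = 3/143
take √, sign +1: I = 0.04085899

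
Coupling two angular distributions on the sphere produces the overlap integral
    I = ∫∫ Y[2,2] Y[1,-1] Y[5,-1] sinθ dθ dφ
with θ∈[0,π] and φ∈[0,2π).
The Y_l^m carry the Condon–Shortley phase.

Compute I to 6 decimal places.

0.000000

triangle: need 1≤l₃≤3, have 5; I=0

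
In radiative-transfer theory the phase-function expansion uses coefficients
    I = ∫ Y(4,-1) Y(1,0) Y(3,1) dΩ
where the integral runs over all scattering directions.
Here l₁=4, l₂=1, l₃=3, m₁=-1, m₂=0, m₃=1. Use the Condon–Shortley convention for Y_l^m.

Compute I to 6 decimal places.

-0.238414

Checks pass: Σm=0; 8 even; l₃=3∈[3,5].
(2·4+1)(2·1+1)(2·3+1) = 189
Δ: 2! 6! 0! / 9! → 1/252
sum: t=1:−1/36 = -1/36
3j²(4 1 3; 0 0 0) = Δ·Π!·Σ² = 4/63  (sign +1)
sum: t=1:−1/48 = -1/48
3j²(4 1 3; -1 0 1) = Δ·Π!·Σ² = 5/84  (sign -1)
combine: 4πI² = 189·4/63·5/84 = 5/7
take √, sign -1: I = -0.23841361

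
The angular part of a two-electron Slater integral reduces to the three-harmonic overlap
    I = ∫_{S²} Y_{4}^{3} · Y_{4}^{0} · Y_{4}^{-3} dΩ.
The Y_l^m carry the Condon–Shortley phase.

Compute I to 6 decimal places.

Checks pass: Σm=0; 12 even; l₃=4∈[0,8].
(2·4+1)(2·4+1)(2·4+1) = 729
Δ: 4! 4! 4! / 13! → 1/450450
sum: t=0:+1/13824 t=1:−1/216 t=2:+1/64 t=3:−1/216 t=4:+1/13824 = 5/768
3j²(4 4 4; 0 0 0) = Δ·Π!·Σ² = 18/1001  (sign +1)
sum: t=0:+1/3456 t=1:−1/864 = -1/1152
3j²(4 4 4; 3 0 -3) = Δ·Π!·Σ² = 7/286  (sign +1)
combine: 4πI² = 729·18/1001·7/286 = 6561/20449
take √, sign +1: I = 0.15978796

0.159788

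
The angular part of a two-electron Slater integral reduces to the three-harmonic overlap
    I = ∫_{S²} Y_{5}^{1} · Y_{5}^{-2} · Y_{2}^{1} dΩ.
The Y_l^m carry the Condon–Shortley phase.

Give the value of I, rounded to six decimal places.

Checks pass: Σm=0; 12 even; l₃=2∈[0,10].
(2·5+1)(2·5+1)(2·2+1) = 605
Δ: 8! 2! 2! / 13! → 1/38610
sum: t=3:−1/2880 t=4:+1/576 t=5:−1/2880 = 1/960
3j²(5 5 2; 0 0 0) = Δ·Π!·Σ² = 10/429  (sign +1)
sum: t=2:+1/2880 t=3:−1/1440 = -1/2880
3j²(5 5 2; 1 -2 1) = Δ·Π!·Σ² = 7/715  (sign +1)
combine: 4πI² = 605·10/429·7/715 = 70/507
take √, sign +1: I = 0.10481902

0.104819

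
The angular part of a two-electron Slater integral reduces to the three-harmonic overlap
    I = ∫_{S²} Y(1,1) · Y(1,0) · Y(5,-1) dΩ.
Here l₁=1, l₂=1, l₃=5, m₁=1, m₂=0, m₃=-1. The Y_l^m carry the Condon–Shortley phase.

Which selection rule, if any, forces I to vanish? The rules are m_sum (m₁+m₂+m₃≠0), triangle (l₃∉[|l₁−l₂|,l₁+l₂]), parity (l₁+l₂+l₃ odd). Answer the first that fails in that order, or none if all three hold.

azimuthal sum: 1 + 0 − 1 = 0  ✓
0 ≤ 5 ≤ 2 (triangle on l)  ✗
L = 1 + 1 + 5 = 7 (odd)

triangle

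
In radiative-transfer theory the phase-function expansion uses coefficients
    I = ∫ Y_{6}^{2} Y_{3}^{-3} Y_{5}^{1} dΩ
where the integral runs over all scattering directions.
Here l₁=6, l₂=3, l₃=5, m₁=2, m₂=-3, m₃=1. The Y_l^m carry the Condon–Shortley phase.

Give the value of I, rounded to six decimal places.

Checks pass: Σm=0; 14 even; l₃=5∈[3,9].
(2·6+1)(2·3+1)(2·5+1) = 1001
Δ: 4! 8! 2! / 15! → 1/675675
sum: t=1:−1/8640 t=2:+1/2304 t=3:−1/8640 = 7/34560
3j²(6 3 5; 0 0 0) = Δ·Π!·Σ² = 7/429  (sign -1)
sum: t=0:+1/27648 = 1/27648
3j²(6 3 5; 2 -3 1) = Δ·Π!·Σ² = 10/429  (sign +1)
combine: 4πI² = 1001·7/429·10/429 = 490/1287
take √, sign -1: I = -0.17406195

-0.174062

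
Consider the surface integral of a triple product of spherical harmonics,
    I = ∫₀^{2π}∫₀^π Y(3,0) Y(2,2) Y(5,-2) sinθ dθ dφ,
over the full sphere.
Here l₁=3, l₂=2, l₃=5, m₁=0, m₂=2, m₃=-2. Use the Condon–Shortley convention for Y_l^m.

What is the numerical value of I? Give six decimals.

0.141758

Checks pass: Σm=0; 10 even; l₃=5∈[1,5].
(2·3+1)(2·2+1)(2·5+1) = 385
Δ: 0! 6! 4! / 11! → 1/2310
sum: t=0:+1/144 = 1/144
3j²(3 2 5; 0 0 0) = Δ·Π!·Σ² = 10/231  (sign -1)
sum: t=0:+1/864 = 1/864
3j²(3 2 5; 0 2 -2) = Δ·Π!·Σ² = 1/66  (sign -1)
combine: 4πI² = 385·10/231·1/66 = 25/99
take √, sign +1: I = 0.14175797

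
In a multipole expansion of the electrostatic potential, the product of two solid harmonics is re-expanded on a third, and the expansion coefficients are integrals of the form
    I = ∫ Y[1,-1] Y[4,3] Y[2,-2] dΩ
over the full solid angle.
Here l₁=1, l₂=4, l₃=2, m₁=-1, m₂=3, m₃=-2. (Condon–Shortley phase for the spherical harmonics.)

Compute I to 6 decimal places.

triangle: need 3≤l₃≤5, have 2; I=0

0.000000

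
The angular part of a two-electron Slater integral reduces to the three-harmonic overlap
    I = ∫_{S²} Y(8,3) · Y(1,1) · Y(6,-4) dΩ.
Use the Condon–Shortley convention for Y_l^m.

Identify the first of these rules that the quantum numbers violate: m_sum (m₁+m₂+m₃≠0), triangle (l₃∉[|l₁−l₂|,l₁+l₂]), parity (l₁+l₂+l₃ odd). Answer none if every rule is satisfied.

Σmᵢ = 0  ✓
l₃∈[|l₁−l₂|,l₁+l₂]=[7,9], have l₃=6  ✗
Σlᵢ = 15 ⇒ odd

triangle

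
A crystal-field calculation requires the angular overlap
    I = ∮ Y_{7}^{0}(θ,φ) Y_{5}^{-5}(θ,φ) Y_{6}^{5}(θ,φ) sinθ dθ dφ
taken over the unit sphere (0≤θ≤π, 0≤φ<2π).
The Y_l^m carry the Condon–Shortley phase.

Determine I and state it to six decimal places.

m-sum 0 ✓  L=18 even ✓  2≤6≤12 ✓
Π(2lᵢ+1) = 15×11×13 = 2145
triangle coeff Δ(7,5,6) = 1/174594420
Σ_t [1,5]: t=1:−1/4147200 t=2:+1/207360 t=3:−1/82944 t=4:+1/207360 t=5:−1/4147200 = -1/345600
(3j)²=420/46189 [(7 5 6; 0 0 0)], sign=-1
Σ_t [0,0]: t=0:+1/87091200 = 1/87091200
(3j)²=35/12597 [(7 5 6; 0 -5 5)], sign=-1
⇒ 4πI² = 73500/1356277
I = (+1)√(73500/1356277/(4π)) = 0.06566963

0.065670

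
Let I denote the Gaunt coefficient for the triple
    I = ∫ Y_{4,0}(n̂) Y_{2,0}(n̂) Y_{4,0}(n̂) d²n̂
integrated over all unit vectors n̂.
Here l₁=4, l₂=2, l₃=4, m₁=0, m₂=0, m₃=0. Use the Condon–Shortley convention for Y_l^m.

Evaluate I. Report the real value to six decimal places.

0.163840

Rules hold: Σm=0, L=10 even, 2≤4≤6.
N = 9·5·9 = 405
Δ = 2!·6!·2!/11! = 1/13860
Racah Σ t=0..2: t=0:+1/192 t=1:−1/36 t=2:+1/192 = -5/288
⇒ 3j(4 2 4; 0 0 0)² = 20/693, sgn -1
(m-triple is (0,0,0) — same symbol as above.)
4πI² = N·(3j₀)²·(3jₘ)² = 2000/5929
I = +1·√(0.337325/4π) = 0.16383977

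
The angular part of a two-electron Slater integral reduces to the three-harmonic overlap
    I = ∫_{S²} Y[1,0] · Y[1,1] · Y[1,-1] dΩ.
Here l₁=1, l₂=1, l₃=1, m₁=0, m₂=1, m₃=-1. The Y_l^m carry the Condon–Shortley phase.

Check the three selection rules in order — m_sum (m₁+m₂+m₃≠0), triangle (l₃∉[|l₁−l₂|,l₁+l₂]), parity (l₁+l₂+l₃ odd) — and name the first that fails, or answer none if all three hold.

parity

m₁+m₂+m₃ = 0 + 1 − 1 = 0  ✓
triangle: |1−1|=0 ≤ l₃=1 ≤ 1+1=2  ✓
parity: l₁+l₂+l₃ = 3 is odd  ✗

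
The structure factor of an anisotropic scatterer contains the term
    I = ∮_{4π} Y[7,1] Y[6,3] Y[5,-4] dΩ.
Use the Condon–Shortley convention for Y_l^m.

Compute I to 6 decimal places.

m-sum 0 ✓  L=18 even ✓  1≤5≤13 ✓
Π(2lᵢ+1) = 15×13×11 = 2145
triangle coeff Δ(7,6,5) = 1/174594420
Σ_t [2,6]: t=2:+1/4147200 t=3:−1/207360 t=4:+1/82944 t=5:−1/207360 t=6:+1/4147200 = 1/345600
(3j)²=420/46189 [(7 6 5; 0 0 0)], sign=-1
Σ_t [5,6]: t=5:−1/2073600 t=6:+1/6220800 = -1/3110400
(3j)²=3136/230945 [(7 6 5; 1 3 -4)], sign=+1
⇒ 4πI² = 3951360/14919047
I = (-1)√(3951360/14919047/(4π)) = -0.14517700

-0.145177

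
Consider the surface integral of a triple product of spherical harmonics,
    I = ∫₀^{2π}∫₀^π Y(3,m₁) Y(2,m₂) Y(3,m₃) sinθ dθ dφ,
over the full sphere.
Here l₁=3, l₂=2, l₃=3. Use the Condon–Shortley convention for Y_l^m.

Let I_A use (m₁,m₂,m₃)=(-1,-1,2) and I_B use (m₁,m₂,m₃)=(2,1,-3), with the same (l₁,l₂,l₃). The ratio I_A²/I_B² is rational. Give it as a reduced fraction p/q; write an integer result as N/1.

Shared (l₁,l₂,l₃)=(3,2,3): N and (l;000)² cancel in I_A²/I_B².
A: Δ = 2!·4!·2!/9! = 1/3780; Racah Σ t=0..1: t=0:+1/48 t=1:−1/12 = -1/16; ⇒ 3j(3 2 3; -1 -1 2)² = 1/28, sgn +1
B: Δ = 2!·4!·2!/9! = 1/3780; Racah Σ t=1..1: t=1:−1/48 = -1/48; ⇒ 3j(3 2 3; 2 1 -3)² = 5/84, sgn -1
I_A²/I_B² = (1/28)/(5/84) = 3/5

3/5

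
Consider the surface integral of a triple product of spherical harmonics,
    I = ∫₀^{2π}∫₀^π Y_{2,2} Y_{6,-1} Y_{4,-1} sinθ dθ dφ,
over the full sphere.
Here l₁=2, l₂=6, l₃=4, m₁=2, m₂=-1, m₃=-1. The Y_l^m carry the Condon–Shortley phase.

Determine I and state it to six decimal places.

-0.094091

m-sum 0 ✓  L=12 even ✓  4≤4≤8 ✓
Π(2lᵢ+1) = 5×13×9 = 585
triangle coeff Δ(2,6,4) = 1/6435
Σ_t [2,2]: t=2:+1/2304 = 1/2304
(3j)²=5/143 [(2 6 4; 0 0 0)], sign=+1
Σ_t [0,0]: t=0:+1/17280 = 1/17280
(3j)²=7/1287 [(2 6 4; 2 -1 -1)], sign=-1
⇒ 4πI² = 175/1573
I = (-1)√(175/1573/(4π)) = -0.09409136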